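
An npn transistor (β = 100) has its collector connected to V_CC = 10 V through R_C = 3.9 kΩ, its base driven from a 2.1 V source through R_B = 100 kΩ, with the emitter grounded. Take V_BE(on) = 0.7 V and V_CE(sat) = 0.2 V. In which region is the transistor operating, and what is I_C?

Assume active. Base-emitter loop: I_B = (V_BB − V_BE)/R_B = (2.1 − 0.7)/100 = 0.014 mA.
I_C = β·I_B = 100×0.014 = 1.4 mA.
V_CE = V_CC − I_C·R_C = 10 − 1.4×3.9 = 4.54 V > V_CE(sat), so the active-region assumption holds.

active; I_C ≈ 1.4 mA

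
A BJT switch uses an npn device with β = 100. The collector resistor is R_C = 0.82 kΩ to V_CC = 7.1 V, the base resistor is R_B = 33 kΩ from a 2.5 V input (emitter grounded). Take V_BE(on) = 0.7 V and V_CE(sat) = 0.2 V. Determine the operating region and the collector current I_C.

Assume active. Base-emitter loop: I_B = (V_BB − V_BE)/R_B = (2.5 − 0.7)/33 = 0.0545 mA.
I_C = β·I_B = 100×0.0545 = 5.45 mA.
V_CE = V_CC − I_C·R_C = 7.1 − 5.45×0.82 = 2.63 V > V_CE(sat), so the active-region assumption holds.

active; I_C ≈ 5.5 mA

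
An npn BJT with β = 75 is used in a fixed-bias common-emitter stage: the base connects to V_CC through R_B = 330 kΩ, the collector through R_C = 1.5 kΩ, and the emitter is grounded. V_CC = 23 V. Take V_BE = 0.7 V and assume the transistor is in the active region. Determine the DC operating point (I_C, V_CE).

Base loop: V_CC = I_B·R_B + V_BE, so I_B = (23 − 0.7)/330 kΩ = 0.0676 mA.
In the active region I_C = β·I_B = 75 × 0.0676 = 5.07 mA.
Collector loop: V_CE = V_CC − I_C·R_C = 23 − 5.07×1.5 = 15.4 V.
Since V_CE = 15.4 V > V_CE(sat) ≈ 0.2 V, the transistor is in the active region as assumed.

I_C ≈ 5.1 mA, V_CE ≈ 15 V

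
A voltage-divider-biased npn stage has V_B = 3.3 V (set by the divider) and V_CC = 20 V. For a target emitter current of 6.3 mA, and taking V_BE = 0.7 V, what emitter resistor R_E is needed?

V_E = V_B − V_BE = 3.3 − 0.7 = 2.6 V.
R_E = V_E / I_E = 2.6 / 6.3 = 0.413 kΩ.

R_E ≈ 0.41 kΩ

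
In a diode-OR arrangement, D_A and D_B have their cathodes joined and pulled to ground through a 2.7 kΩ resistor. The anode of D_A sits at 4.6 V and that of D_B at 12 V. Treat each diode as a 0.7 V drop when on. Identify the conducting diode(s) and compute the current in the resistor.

Assume both conduct. Then node N would need to be at both 4.6−0.7 = 3.9 V and 12−0.7 = 11.3 V, which is impossible.
Assume only D_B conducts: V_N = 12 − 0.7 = 11.3 V, so I_R = 11.3/2.7 = 4.19 mA.
Check D_A: its anode-to-cathode voltage is 4.6 − 11.3 = -6.7 V < 0.7 V, so it is off. The assumption is consistent.

Only D_B conducts; I_R ≈ 4.2 mA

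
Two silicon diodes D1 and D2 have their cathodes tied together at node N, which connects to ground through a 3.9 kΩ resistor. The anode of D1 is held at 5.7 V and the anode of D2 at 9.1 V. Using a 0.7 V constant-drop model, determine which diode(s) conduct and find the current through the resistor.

Only D2 conducts; I_R ≈ 2.2 mA

Assume both conduct. Then node N would need to be at both 5.7−0.7 = 5 V and 9.1−0.7 = 8.4 V, which is impossible.
Assume only D2 conducts: V_N = 9.1 − 0.7 = 8.4 V, so I_R = 8.4/3.9 = 2.15 mA.
Check D1: its anode-to-cathode voltage is 5.7 − 8.4 = -2.7 V < 0.7 V, so it is off. The assumption is consistent.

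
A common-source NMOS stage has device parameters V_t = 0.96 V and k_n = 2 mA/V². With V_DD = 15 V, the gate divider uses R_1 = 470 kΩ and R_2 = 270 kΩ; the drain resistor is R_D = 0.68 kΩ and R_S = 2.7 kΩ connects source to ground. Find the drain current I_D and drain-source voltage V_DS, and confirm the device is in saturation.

V_G = V_DD·R_2/(R_1+R_2) = 15×270/740 = 5.47 V.
Assume saturation: I_D = (k_n/2)(V_GS − V_t)² with V_GS = V_G − I_D·R_S = 5.47 − 2.7·I_D.
Substituting gives 7.29·I_D² − 25.4·I_D + 20.4 = 0, with roots I_D = 1.26 or 2.22 mA.
The root I_D = 2.22 mA gives V_GS = -0.531 V ≤ V_t, so take I_D = 1.26 mA.
Then V_GS = 2.08 V and V_DS = V_DD − I_D(R_D+R_S) = 15 − 1.26×3.38 = 10.8 V.
Saturation requires V_DS ≥ V_GS − V_t = 1.12 V; 10.8 ≥ 1.12 ✓.

I_D ≈ 1.3 mA, V_DS ≈ 11 V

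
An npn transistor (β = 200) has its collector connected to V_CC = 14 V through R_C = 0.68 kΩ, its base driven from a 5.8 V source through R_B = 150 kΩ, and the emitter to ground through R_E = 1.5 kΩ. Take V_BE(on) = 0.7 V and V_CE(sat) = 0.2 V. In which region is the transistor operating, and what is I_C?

Assume active. Base-emitter loop: I_B = (V_BB − V_BE)/(R_B + (β+1)R_E) = (5.8 − 0.7)/(150 + 201×1.5) = 0.0113 mA.
I_C = β·I_B = 200×0.0113 = 2.26 mA.
V_CE = V_CC − I_C·R_C − I_E·R_E = 14 − 2.26×0.68 − 2.27×1.5 = 9.06 V > V_CE(sat), so the active-region assumption holds.

active; I_C ≈ 2.3 mA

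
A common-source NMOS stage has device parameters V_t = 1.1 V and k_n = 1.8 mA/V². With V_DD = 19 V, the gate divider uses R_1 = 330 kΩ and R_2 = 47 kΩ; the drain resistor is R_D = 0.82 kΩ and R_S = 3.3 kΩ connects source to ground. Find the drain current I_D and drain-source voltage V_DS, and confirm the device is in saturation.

I_D ≈ 0.23 mA, V_DS ≈ 18 V

V_G = V_DD·R_2/(R_1+R_2) = 19×47/377 = 2.37 V.
Assume saturation: I_D = (k_n/2)(V_GS − V_t)² with V_GS = V_G − I_D·R_S = 2.37 − 3.3·I_D.
Substituting gives 9.8·I_D² − 8.54·I_D + 1.45 = 0, with roots I_D = 0.231 or 0.64 mA.
The root I_D = 0.64 mA gives V_GS = 0.257 V ≤ V_t, so take I_D = 0.231 mA.
Then V_GS = 1.61 V and V_DS = V_DD − I_D(R_D+R_S) = 19 − 0.231×4.12 = 18 V.
Saturation requires V_DS ≥ V_GS − V_t = 0.507 V; 18 ≥ 0.507 ✓.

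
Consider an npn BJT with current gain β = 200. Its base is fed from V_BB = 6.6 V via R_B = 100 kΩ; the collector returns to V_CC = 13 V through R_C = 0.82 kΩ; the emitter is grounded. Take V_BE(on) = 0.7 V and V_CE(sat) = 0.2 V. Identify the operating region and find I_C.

active; I_C ≈ 12 mA

Assume active. Base-emitter loop: I_B = (V_BB − V_BE)/R_B = (6.6 − 0.7)/100 = 0.059 mA.
I_C = β·I_B = 200×0.059 = 11.8 mA.
V_CE = V_CC − I_C·R_C = 13 − 11.8×0.82 = 3.32 V > V_CE(sat), so the active-region assumption holds.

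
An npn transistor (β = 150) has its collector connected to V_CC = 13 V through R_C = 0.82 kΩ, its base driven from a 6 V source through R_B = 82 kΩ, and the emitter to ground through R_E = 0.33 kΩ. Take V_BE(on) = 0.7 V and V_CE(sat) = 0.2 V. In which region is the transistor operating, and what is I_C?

active; I_C ≈ 6 mA

Assume active. Base-emitter loop: I_B = (V_BB − V_BE)/(R_B + (β+1)R_E) = (6 − 0.7)/(82 + 151×0.33) = 0.0402 mA.
I_C = β·I_B = 150×0.0402 = 6.03 mA.
V_CE = V_CC − I_C·R_C − I_E·R_E = 13 − 6.03×0.82 − 6.07×0.33 = 6.05 V > V_CE(sat), so the active-region assumption holds.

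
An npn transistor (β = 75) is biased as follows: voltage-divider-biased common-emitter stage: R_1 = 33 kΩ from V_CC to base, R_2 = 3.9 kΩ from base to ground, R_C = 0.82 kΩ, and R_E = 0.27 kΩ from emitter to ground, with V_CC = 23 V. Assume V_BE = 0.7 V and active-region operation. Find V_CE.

Thevenize the base divider: V_Th = V_CC·R_2/(R_1+R_2) = 23×3.9/36.9 = 2.43 V, R_Th = R_1‖R_2 = 3.49 kΩ.
Base-emitter loop: V_Th = I_B·R_Th + V_BE + (β+1)I_B·R_E, so I_B = (2.43 − 0.7) / (3.49 + 76×0.27) = 0.0721 mA.
I_C = β·I_B = 75×0.0721 = 5.41 mA, and I_E = (β+1)I_B = 5.48 mA.
V_CE = V_CC − I_C·R_C − I_E·R_E = 23 − 5.41×0.82 − 5.48×0.27 = 17.1 V.
V_CE = 17.1 V > 0.2 V confirms active-region operation.

V_CE ≈ 17 V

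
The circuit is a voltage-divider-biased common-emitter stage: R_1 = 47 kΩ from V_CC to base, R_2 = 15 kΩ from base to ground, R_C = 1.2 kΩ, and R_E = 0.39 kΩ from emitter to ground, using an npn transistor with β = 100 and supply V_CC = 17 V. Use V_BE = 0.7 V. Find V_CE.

Thevenize the base divider: V_Th = V_CC·R_2/(R_1+R_2) = 17×15/62 = 4.11 V, R_Th = R_1‖R_2 = 11.4 kΩ.
Base-emitter loop: V_Th = I_B·R_Th + V_BE + (β+1)I_B·R_E, so I_B = (4.11 − 0.7) / (11.4 + 101×0.39) = 0.0672 mA.
I_C = β·I_B = 100×0.0672 = 6.72 mA, and I_E = (β+1)I_B = 6.79 mA.
V_CE = V_CC − I_C·R_C − I_E·R_E = 17 − 6.72×1.2 − 6.79×0.39 = 6.28 V.
V_CE = 6.28 V > 0.2 V confirms active-region operation.

V_CE ≈ 6.3 V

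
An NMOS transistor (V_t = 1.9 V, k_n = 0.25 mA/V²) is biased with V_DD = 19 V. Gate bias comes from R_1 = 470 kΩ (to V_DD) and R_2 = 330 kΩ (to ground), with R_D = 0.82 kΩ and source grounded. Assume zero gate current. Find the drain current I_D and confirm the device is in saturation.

V_G = V_DD·R_2/(R_1+R_2) = 19×330/800 = 7.84 V. With the source grounded, V_GS = V_G = 7.84 V.
Assume saturation: I_D = (k_n/2)(V_GS − V_t)² = (0.25/2)×(7.84 − 1.9)² = 0.125×5.94² = 4.41 mA.
V_DS = V_DD − I_D·R_D = 19 − 4.41×0.82 = 15.4 V.
Saturation requires V_DS ≥ V_GS − V_t = 5.94 V; 15.4 ≥ 5.94 ✓.

I_D ≈ 4.4 mA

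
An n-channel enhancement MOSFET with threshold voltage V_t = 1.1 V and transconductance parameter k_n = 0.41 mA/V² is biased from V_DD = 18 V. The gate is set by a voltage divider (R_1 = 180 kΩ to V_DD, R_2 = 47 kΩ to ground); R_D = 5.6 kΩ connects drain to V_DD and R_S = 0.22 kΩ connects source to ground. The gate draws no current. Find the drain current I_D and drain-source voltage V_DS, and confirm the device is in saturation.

V_G = V_DD·R_2/(R_1+R_2) = 18×47/227 = 3.73 V.
Assume saturation: I_D = (k_n/2)(V_GS − V_t)² with V_GS = V_G − I_D·R_S = 3.73 − 0.22·I_D.
Substituting gives 0.00992·I_D² − 1.24·I_D + 1.41 = 0, with roots I_D = 1.15 or 124 mA.
The root I_D = 124 mA gives V_GS = -23.4 V ≤ V_t, so take I_D = 1.15 mA.
Then V_GS = 3.47 V and V_DS = V_DD − I_D(R_D+R_S) = 18 − 1.15×5.82 = 11.3 V.
Saturation requires V_DS ≥ V_GS − V_t = 2.37 V; 11.3 ≥ 2.37 ✓.

I_D ≈ 1.2 mA, V_DS ≈ 11 V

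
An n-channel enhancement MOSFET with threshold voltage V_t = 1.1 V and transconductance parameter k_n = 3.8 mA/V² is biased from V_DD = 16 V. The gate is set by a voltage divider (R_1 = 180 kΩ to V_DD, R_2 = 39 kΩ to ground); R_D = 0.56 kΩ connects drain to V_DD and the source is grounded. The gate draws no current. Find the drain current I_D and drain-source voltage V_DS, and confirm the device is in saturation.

I_D ≈ 5.8 mA, V_DS ≈ 13 V

V_G = V_DD·R_2/(R_1+R_2) = 16×39/219 = 2.85 V. With the source grounded, V_GS = V_G = 2.85 V.
Assume saturation: I_D = (k_n/2)(V_GS − V_t)² = (3.8/2)×(2.85 − 1.1)² = 1.9×1.75² = 5.81 mA.
V_DS = V_DD − I_D·R_D = 16 − 5.81×0.56 = 12.7 V.
Saturation requires V_DS ≥ V_GS − V_t = 1.75 V; 12.7 ≥ 1.75 ✓.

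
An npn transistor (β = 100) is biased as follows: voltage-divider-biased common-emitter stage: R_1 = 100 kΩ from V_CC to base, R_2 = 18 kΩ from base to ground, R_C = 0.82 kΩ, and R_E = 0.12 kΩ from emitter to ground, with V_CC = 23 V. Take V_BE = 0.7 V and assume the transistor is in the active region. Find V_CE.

Thevenize the base divider: V_Th = V_CC·R_2/(R_1+R_2) = 23×18/118 = 3.51 V, R_Th = R_1‖R_2 = 15.3 kΩ.
Base-emitter loop: V_Th = I_B·R_Th + V_BE + (β+1)I_B·R_E, so I_B = (3.51 − 0.7) / (15.3 + 101×0.12) = 0.103 mA.
I_C = β·I_B = 100×0.103 = 10.3 mA, and I_E = (β+1)I_B = 10.4 mA.
V_CE = V_CC − I_C·R_C − I_E·R_E = 23 − 10.3×0.82 − 10.4×0.12 = 13.3 V.
V_CE = 13.3 V > 0.2 V confirms active-region operation.

V_CE ≈ 13 V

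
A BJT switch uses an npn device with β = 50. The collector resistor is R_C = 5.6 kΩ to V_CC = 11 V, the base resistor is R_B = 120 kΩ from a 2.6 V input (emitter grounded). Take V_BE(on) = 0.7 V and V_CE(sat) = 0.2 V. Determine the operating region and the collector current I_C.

Assume active. Base-emitter loop: I_B = (V_BB − V_BE)/R_B = (2.6 − 0.7)/120 = 0.0158 mA.
I_C = β·I_B = 50×0.0158 = 0.792 mA.
V_CE = V_CC − I_C·R_C = 11 − 0.792×5.6 = 6.57 V > V_CE(sat), so the active-region assumption holds.

active; I_C ≈ 0.79 mA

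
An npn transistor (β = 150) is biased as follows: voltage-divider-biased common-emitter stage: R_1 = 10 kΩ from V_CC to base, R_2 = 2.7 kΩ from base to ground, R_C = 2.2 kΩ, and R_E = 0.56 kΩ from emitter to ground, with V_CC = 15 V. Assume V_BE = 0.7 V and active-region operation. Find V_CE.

V_CE ≈ 3.1 V

Thevenize the base divider: V_Th = V_CC·R_2/(R_1+R_2) = 15×2.7/12.7 = 3.19 V, R_Th = R_1‖R_2 = 2.13 kΩ.
Base-emitter loop: V_Th = I_B·R_Th + V_BE + (β+1)I_B·R_E, so I_B = (3.19 − 0.7) / (2.13 + 151×0.56) = 0.0287 mA.
I_C = β·I_B = 150×0.0287 = 4.31 mA, and I_E = (β+1)I_B = 4.34 mA.
V_CE = V_CC − I_C·R_C − I_E·R_E = 15 − 4.31×2.2 − 4.34×0.56 = 3.1 V.
V_CE = 3.1 V > 0.2 V confirms active-region operation.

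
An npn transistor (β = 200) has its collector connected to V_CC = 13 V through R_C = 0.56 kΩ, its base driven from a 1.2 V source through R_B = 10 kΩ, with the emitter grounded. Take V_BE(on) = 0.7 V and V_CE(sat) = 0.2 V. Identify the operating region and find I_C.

Assume active. Base-emitter loop: I_B = (V_BB − V_BE)/R_B = (1.2 − 0.7)/10 = 0.05 mA.
I_C = β·I_B = 200×0.05 = 10 mA.
V_CE = V_CC − I_C·R_C = 13 − 10×0.56 = 7.4 V > V_CE(sat), so the active-region assumption holds.

active; I_C ≈ 10 mA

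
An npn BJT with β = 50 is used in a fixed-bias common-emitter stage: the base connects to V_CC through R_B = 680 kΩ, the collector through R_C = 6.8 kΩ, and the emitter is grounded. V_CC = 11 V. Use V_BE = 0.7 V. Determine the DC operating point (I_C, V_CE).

I_C ≈ 0.76 mA, V_CE ≈ 5.8 V

Base loop: V_CC = I_B·R_B + V_BE, so I_B = (11 − 0.7)/680 kΩ = 0.0151 mA.
In the active region I_C = β·I_B = 50 × 0.0151 = 0.757 mA.
Collector loop: V_CE = V_CC − I_C·R_C = 11 − 0.757×6.8 = 5.85 V.
Since V_CE = 5.85 V > V_CE(sat) ≈ 0.2 V, the transistor is in the active region as assumed.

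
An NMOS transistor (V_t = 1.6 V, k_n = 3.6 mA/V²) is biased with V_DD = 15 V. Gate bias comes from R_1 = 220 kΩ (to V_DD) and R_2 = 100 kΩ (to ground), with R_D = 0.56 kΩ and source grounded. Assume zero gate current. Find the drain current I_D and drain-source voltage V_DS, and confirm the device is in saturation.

V_G = V_DD·R_2/(R_1+R_2) = 15×100/320 = 4.69 V. With the source grounded, V_GS = V_G = 4.69 V.
Assume saturation: I_D = (k_n/2)(V_GS − V_t)² = (3.6/2)×(4.69 − 1.6)² = 1.8×3.09² = 17.2 mA.
V_DS = V_DD − I_D·R_D = 15 − 17.2×0.56 = 5.39 V.
Saturation requires V_DS ≥ V_GS − V_t = 3.09 V; 5.39 ≥ 3.09 ✓.

I_D ≈ 17 mA, V_DS ≈ 5.4 V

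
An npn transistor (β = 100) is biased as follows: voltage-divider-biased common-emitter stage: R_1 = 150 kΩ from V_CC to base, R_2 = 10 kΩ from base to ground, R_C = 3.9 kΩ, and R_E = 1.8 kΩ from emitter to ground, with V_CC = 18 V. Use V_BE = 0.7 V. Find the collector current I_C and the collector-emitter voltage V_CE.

I_C ≈ 0.22 mA, V_CE ≈ 17 V

Thevenize the base divider: V_Th = V_CC·R_2/(R_1+R_2) = 18×10/160 = 1.12 V, R_Th = R_1‖R_2 = 9.38 kΩ.
Base-emitter loop: V_Th = I_B·R_Th + V_BE + (β+1)I_B·R_E, so I_B = (1.12 − 0.7) / (9.38 + 101×1.8) = 0.00222 mA.
I_C = β·I_B = 100×0.00222 = 0.222 mA, and I_E = (β+1)I_B = 0.225 mA.
V_CE = V_CC − I_C·R_C − I_E·R_E = 18 − 0.222×3.9 − 0.225×1.8 = 16.7 V.
V_CE = 16.7 V > 0.2 V confirms active-region operation.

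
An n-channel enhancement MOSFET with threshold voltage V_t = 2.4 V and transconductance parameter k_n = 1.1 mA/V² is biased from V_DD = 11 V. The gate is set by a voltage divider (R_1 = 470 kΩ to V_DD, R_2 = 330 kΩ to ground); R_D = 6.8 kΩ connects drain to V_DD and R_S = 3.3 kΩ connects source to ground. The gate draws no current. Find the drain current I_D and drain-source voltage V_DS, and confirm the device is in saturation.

I_D ≈ 0.39 mA, V_DS ≈ 7 V

V_G = V_DD·R_2/(R_1+R_2) = 11×330/800 = 4.54 V.
Assume saturation: I_D = (k_n/2)(V_GS − V_t)² with V_GS = V_G − I_D·R_S = 4.54 − 3.3·I_D.
Substituting gives 5.99·I_D² − 8.76·I_D + 2.51 = 0, with roots I_D = 0.392 or 1.07 mA.
The root I_D = 1.07 mA gives V_GS = 1 V ≤ V_t, so take I_D = 0.392 mA.
Then V_GS = 3.24 V and V_DS = V_DD − I_D(R_D+R_S) = 11 − 0.392×10.1 = 7.04 V.
Saturation requires V_DS ≥ V_GS − V_t = 0.844 V; 7.04 ≥ 0.844 ✓.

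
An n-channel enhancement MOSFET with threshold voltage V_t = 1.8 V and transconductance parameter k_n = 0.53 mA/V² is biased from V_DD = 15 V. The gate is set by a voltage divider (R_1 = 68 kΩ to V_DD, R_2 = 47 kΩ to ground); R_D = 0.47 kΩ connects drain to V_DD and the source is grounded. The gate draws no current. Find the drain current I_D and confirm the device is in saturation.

V_G = V_DD·R_2/(R_1+R_2) = 15×47/115 = 6.13 V. With the source grounded, V_GS = V_G = 6.13 V.
Assume saturation: I_D = (k_n/2)(V_GS − V_t)² = (0.53/2)×(6.13 − 1.8)² = 0.265×4.33² = 4.97 mA.
V_DS = V_DD − I_D·R_D = 15 − 4.97×0.47 = 12.7 V.
Saturation requires V_DS ≥ V_GS − V_t = 4.33 V; 12.7 ≥ 4.33 ✓.

I_D ≈ 5 mA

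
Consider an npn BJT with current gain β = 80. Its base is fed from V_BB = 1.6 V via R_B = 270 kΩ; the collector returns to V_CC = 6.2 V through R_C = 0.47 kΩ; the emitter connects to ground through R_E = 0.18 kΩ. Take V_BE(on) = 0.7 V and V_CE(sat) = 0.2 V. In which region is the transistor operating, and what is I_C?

active; I_C ≈ 0.25 mA

Assume active. Base-emitter loop: I_B = (V_BB − V_BE)/(R_B + (β+1)R_E) = (1.6 − 0.7)/(270 + 81×0.18) = 0.00316 mA.
I_C = β·I_B = 80×0.00316 = 0.253 mA.
V_CE = V_CC − I_C·R_C − I_E·R_E = 6.2 − 0.253×0.47 − 0.256×0.18 = 6.03 V > V_CE(sat), so the active-region assumption holds.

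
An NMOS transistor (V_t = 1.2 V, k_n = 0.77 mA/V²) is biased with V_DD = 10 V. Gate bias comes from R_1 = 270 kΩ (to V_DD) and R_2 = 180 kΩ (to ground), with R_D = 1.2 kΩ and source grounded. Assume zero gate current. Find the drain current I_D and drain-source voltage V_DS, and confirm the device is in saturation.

V_G = V_DD·R_2/(R_1+R_2) = 10×180/450 = 4 V. With the source grounded, V_GS = V_G = 4 V.
Assume saturation: I_D = (k_n/2)(V_GS − V_t)² = (0.77/2)×(4 − 1.2)² = 0.385×2.8² = 3.02 mA.
V_DS = V_DD − I_D·R_D = 10 − 3.02×1.2 = 6.38 V.
Saturation requires V_DS ≥ V_GS − V_t = 2.8 V; 6.38 ≥ 2.8 ✓.

I_D ≈ 3 mA, V_DS ≈ 6.4 V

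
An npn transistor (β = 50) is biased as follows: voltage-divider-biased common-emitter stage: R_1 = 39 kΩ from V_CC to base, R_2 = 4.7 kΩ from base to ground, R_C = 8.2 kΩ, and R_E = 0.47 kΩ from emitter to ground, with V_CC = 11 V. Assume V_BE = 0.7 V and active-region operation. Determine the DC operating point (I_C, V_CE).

I_C ≈ 0.86 mA, V_CE ≈ 3.6 V

Thevenize the base divider: V_Th = V_CC·R_2/(R_1+R_2) = 11×4.7/43.7 = 1.18 V, R_Th = R_1‖R_2 = 4.19 kΩ.
Base-emitter loop: V_Th = I_B·R_Th + V_BE + (β+1)I_B·R_E, so I_B = (1.18 − 0.7) / (4.19 + 51×0.47) = 0.0172 mA.
I_C = β·I_B = 50×0.0172 = 0.858 mA, and I_E = (β+1)I_B = 0.875 mA.
V_CE = V_CC − I_C·R_C − I_E·R_E = 11 − 0.858×8.2 − 0.875×0.47 = 3.56 V.
V_CE = 3.56 V > 0.2 V confirms active-region operation.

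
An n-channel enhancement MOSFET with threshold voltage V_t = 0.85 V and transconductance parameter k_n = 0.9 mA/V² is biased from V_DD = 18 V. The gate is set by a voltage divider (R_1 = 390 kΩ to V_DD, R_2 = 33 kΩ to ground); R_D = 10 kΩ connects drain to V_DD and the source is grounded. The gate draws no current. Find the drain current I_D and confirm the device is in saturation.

V_G = V_DD·R_2/(R_1+R_2) = 18×33/423 = 1.4 V. With the source grounded, V_GS = V_G = 1.4 V.
Assume saturation: I_D = (k_n/2)(V_GS − V_t)² = (0.9/2)×(1.4 − 0.85)² = 0.45×0.554² = 0.138 mA.
V_DS = V_DD − I_D·R_D = 18 − 0.138×10 = 16.6 V.
Saturation requires V_DS ≥ V_GS − V_t = 0.554 V; 16.6 ≥ 0.554 ✓.

I_D ≈ 0.14 mA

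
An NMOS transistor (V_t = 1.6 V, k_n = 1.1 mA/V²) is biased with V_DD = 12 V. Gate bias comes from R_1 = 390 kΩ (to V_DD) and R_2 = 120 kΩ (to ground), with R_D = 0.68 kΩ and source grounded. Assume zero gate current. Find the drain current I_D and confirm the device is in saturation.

V_G = V_DD·R_2/(R_1+R_2) = 12×120/510 = 2.82 V. With the source grounded, V_GS = V_G = 2.82 V.
Assume saturation: I_D = (k_n/2)(V_GS − V_t)² = (1.1/2)×(2.82 − 1.6)² = 0.55×1.22² = 0.823 mA.
V_DS = V_DD − I_D·R_D = 12 − 0.823×0.68 = 11.4 V.
Saturation requires V_DS ≥ V_GS − V_t = 1.22 V; 11.4 ≥ 1.22 ✓.

I_D ≈ 0.82 mA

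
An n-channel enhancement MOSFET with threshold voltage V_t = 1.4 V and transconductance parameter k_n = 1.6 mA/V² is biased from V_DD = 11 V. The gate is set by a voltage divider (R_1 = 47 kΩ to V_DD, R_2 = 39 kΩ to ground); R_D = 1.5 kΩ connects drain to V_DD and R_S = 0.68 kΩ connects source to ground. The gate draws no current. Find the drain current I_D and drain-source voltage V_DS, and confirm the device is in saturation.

V_G = V_DD·R_2/(R_1+R_2) = 11×39/86 = 4.99 V.
Assume saturation: I_D = (k_n/2)(V_GS − V_t)² with V_GS = V_G − I_D·R_S = 4.99 − 0.68·I_D.
Substituting gives 0.37·I_D² − 4.9·I_D + 10.3 = 0, with roots I_D = 2.62 or 10.6 mA.
The root I_D = 10.6 mA gives V_GS = -2.25 V ≤ V_t, so take I_D = 2.62 mA.
Then V_GS = 3.21 V and V_DS = V_DD − I_D(R_D+R_S) = 11 − 2.62×2.18 = 5.29 V.
Saturation requires V_DS ≥ V_GS − V_t = 1.81 V; 5.29 ≥ 1.81 ✓.

I_D ≈ 2.6 mA, V_DS ≈ 5.3 V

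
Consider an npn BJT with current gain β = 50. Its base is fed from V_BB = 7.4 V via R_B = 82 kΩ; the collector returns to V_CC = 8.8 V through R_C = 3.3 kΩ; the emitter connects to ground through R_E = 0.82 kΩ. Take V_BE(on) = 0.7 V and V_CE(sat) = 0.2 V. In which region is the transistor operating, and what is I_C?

saturation; I_C ≈ 2.1 mA

Assume active: I_B = (7.4 − 0.7)/(82 + 51×0.82) = 0.0541 mA, I_C = β·I_B = 2.71 mA.
Then V_CE = 8.8 − 2.71×3.3 − 2.76×0.82 = -2.39 V < 0.2 V — the active assumption fails.
Re-solve with V_CE = 0.2 V. KCL at the emitter: V_E/R_E = (V_BB−0.7−V_E)/R_B + (V_CC−0.2−V_E)/R_C, giving V_E = 1.75 V.
I_C = (V_CC − 0.2 − V_E)/R_C = (8.6 − 1.75)/3.3 = 2.08 mA.
Check: I_B = (6.7 − 1.75)/82 = 0.0604 mA, and β·I_B = 3.02 mA > I_C, confirming saturation.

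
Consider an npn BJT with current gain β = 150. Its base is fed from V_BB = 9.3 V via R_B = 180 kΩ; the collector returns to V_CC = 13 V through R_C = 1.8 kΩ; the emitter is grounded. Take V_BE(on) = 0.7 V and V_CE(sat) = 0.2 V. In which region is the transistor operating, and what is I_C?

saturation; I_C ≈ 7.1 mA

Assume active: I_B = (9.3 − 0.7)/180 = 0.0478 mA, giving I_C = β·I_B = 7.17 mA.
But then V_CE = 13 − 7.17×1.8 = 0.1 V < V_CE(sat) = 0.2 V — impossible in the active region.
So the transistor is saturated. With V_CE = 0.2 V, I_C = (V_CC − 0.2)/R_C = 12.8/1.8 = 7.11 mA.
Check: β·I_B = 7.17 mA > I_C = 7.11 mA, confirming saturation.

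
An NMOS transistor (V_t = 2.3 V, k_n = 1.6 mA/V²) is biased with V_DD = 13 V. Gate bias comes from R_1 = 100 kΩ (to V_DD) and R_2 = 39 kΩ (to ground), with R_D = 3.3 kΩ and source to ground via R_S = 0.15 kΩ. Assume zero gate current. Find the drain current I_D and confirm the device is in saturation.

V_G = V_DD·R_2/(R_1+R_2) = 13×39/139 = 3.65 V.
Assume saturation: I_D = (k_n/2)(V_GS − V_t)² with V_GS = V_G − I_D·R_S = 3.65 − 0.15·I_D.
Substituting gives 0.018·I_D² − 1.32·I_D + 1.45 = 0, with roots I_D = 1.11 or 72.4 mA.
The root I_D = 72.4 mA gives V_GS = -7.21 V ≤ V_t, so take I_D = 1.11 mA.
Then V_GS = 3.48 V and V_DS = V_DD − I_D(R_D+R_S) = 13 − 1.11×3.45 = 9.15 V.
Saturation requires V_DS ≥ V_GS − V_t = 1.18 V; 9.15 ≥ 1.18 ✓.

I_D ≈ 1.1 mA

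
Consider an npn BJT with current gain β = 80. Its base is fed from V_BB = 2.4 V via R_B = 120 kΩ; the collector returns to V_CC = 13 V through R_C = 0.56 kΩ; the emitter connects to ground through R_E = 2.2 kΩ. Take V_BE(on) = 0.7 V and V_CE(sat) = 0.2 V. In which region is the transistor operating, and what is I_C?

active; I_C ≈ 0.46 mA

Assume active. Base-emitter loop: I_B = (V_BB − V_BE)/(R_B + (β+1)R_E) = (2.4 − 0.7)/(120 + 81×2.2) = 0.0057 mA.
I_C = β·I_B = 80×0.0057 = 0.456 mA.
V_CE = V_CC − I_C·R_C − I_E·R_E = 13 − 0.456×0.56 − 0.462×2.2 = 11.7 V > V_CE(sat), so the active-region assumption holds.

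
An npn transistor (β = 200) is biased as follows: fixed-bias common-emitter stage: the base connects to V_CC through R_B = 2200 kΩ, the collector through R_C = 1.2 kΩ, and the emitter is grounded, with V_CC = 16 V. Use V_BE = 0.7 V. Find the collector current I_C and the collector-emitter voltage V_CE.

I_C ≈ 1.4 mA, V_CE ≈ 14 V

Base loop: V_CC = I_B·R_B + V_BE, so I_B = (16 − 0.7)/2200 kΩ = 0.00695 mA.
In the active region I_C = β·I_B = 200 × 0.00695 = 1.39 mA.
Collector loop: V_CE = V_CC − I_C·R_C = 16 − 1.39×1.2 = 14.3 V.
Since V_CE = 14.3 V > V_CE(sat) ≈ 0.2 V, the transistor is in the active region as assumed.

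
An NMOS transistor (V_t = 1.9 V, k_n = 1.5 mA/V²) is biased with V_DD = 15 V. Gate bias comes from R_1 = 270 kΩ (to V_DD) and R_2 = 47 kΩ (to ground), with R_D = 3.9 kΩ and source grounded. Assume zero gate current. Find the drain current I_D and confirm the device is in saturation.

V_G = V_DD·R_2/(R_1+R_2) = 15×47/317 = 2.22 V. With the source grounded, V_GS = V_G = 2.22 V.
Assume saturation: I_D = (k_n/2)(V_GS − V_t)² = (1.5/2)×(2.22 − 1.9)² = 0.75×0.324² = 0.0787 mA.
V_DS = V_DD − I_D·R_D = 15 − 0.0787×3.9 = 14.7 V.
Saturation requires V_DS ≥ V_GS − V_t = 0.324 V; 14.7 ≥ 0.324 ✓.

I_D ≈ 0.079 mA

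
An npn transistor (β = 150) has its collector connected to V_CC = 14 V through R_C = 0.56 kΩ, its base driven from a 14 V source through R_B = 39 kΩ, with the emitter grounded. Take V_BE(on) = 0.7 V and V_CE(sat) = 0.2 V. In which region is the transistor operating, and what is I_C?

saturation; I_C ≈ 25 mA

Assume active: I_B = (14 − 0.7)/39 = 0.341 mA, giving I_C = β·I_B = 51.2 mA.
But then V_CE = 14 − 51.2×0.56 = -14.6 V < V_CE(sat) = 0.2 V — impossible in the active region.
So the transistor is saturated. With V_CE = 0.2 V, I_C = (V_CC − 0.2)/R_C = 13.8/0.56 = 24.6 mA.
Check: β·I_B = 51.2 mA > I_C = 24.6 mA, confirming saturation.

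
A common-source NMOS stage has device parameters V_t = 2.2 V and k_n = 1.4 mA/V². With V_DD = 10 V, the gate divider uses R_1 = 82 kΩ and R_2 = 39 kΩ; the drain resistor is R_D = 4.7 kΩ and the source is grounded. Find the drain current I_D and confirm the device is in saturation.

I_D ≈ 0.73 mA

V_G = V_DD·R_2/(R_1+R_2) = 10×39/121 = 3.22 V. With the source grounded, V_GS = V_G = 3.22 V.
Assume saturation: I_D = (k_n/2)(V_GS − V_t)² = (1.4/2)×(3.22 − 2.2)² = 0.7×1.02² = 0.733 mA.
V_DS = V_DD − I_D·R_D = 10 − 0.733×4.7 = 6.56 V.
Saturation requires V_DS ≥ V_GS − V_t = 1.02 V; 6.56 ≥ 1.02 ✓.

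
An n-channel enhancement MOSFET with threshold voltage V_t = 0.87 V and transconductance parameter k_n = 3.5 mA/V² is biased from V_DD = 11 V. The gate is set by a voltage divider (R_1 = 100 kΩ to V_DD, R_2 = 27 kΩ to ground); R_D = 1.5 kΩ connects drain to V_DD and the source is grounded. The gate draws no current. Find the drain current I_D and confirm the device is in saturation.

I_D ≈ 3.8 mA

V_G = V_DD·R_2/(R_1+R_2) = 11×27/127 = 2.34 V. With the source grounded, V_GS = V_G = 2.34 V.
Assume saturation: I_D = (k_n/2)(V_GS − V_t)² = (3.5/2)×(2.34 − 0.87)² = 1.75×1.47² = 3.77 mA.
V_DS = V_DD − I_D·R_D = 11 − 3.77×1.5 = 5.34 V.
Saturation requires V_DS ≥ V_GS − V_t = 1.47 V; 5.34 ≥ 1.47 ✓.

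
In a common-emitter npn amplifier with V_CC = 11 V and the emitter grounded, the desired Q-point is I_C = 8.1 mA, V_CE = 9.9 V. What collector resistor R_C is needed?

Collector loop: V_CC = I_C·R_C + V_CE.
R_C = (V_CC − V_CE)/I_C = (11 − 9.9)/8.1 = 0.136 kΩ.

R_C ≈ 0.14 kΩ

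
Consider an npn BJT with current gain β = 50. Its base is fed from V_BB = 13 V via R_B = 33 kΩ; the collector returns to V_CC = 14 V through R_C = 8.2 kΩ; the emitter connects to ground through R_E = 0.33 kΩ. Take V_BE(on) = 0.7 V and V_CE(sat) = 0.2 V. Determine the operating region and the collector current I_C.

saturation; I_C ≈ 1.6 mA

Assume active: I_B = (13 − 0.7)/(33 + 51×0.33) = 0.247 mA, I_C = β·I_B = 12.3 mA.
Then V_CE = 14 − 12.3×8.2 − 12.6×0.33 = -91.4 V < 0.2 V — the active assumption fails.
Re-solve with V_CE = 0.2 V. KCL at the emitter: V_E/R_E = (V_BB−0.7−V_E)/R_B + (V_CC−0.2−V_E)/R_C, giving V_E = 0.646 V.
I_C = (V_CC − 0.2 − V_E)/R_C = (13.8 − 0.646)/8.2 = 1.6 mA.
Check: I_B = (12.3 − 0.646)/33 = 0.353 mA, and β·I_B = 17.7 mA > I_C, confirming saturation.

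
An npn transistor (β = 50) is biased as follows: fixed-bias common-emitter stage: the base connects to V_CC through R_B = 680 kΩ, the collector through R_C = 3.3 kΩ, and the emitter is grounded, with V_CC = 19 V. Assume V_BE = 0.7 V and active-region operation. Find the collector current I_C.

I_C ≈ 1.3 mA

Base loop: V_CC = I_B·R_B + V_BE, so I_B = (19 − 0.7)/680 kΩ = 0.0269 mA.
In the active region I_C = β·I_B = 50 × 0.0269 = 1.35 mA.
Collector loop: V_CE = V_CC − I_C·R_C = 19 − 1.35×3.3 = 14.6 V.
Since V_CE = 14.6 V > V_CE(sat) ≈ 0.2 V, the transistor is in the active region as assumed.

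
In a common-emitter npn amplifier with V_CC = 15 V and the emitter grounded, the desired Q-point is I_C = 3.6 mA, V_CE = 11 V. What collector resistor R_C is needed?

R_C ≈ 1.1 kΩ

Collector loop: V_CC = I_C·R_C + V_CE.
R_C = (V_CC − V_CE)/I_C = (15 − 11)/3.6 = 1.11 kΩ.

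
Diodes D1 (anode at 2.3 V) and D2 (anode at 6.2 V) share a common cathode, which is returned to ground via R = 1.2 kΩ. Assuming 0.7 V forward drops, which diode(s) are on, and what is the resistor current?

Only D2 conducts; I_R ≈ 4.6 mA

Assume both conduct. Then node N would need to be at both 2.3−0.7 = 1.6 V and 6.2−0.7 = 5.5 V, which is impossible.
Assume only D2 conducts: V_N = 6.2 − 0.7 = 5.5 V, so I_R = 5.5/1.2 = 4.58 mA.
Check D1: its anode-to-cathode voltage is 2.3 − 5.5 = -3.2 V < 0.7 V, so it is off. The assumption is consistent.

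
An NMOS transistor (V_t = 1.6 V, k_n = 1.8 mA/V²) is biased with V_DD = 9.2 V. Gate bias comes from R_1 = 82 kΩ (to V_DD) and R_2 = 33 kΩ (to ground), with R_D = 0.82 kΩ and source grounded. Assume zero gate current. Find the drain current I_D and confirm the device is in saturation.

V_G = V_DD·R_2/(R_1+R_2) = 9.2×33/115 = 2.64 V. With the source grounded, V_GS = V_G = 2.64 V.
Assume saturation: I_D = (k_n/2)(V_GS − V_t)² = (1.8/2)×(2.64 − 1.6)² = 0.9×1.04² = 0.973 mA.
V_DS = V_DD − I_D·R_D = 9.2 − 0.973×0.82 = 8.4 V.
Saturation requires V_DS ≥ V_GS − V_t = 1.04 V; 8.4 ≥ 1.04 ✓.

I_D ≈ 0.97 mA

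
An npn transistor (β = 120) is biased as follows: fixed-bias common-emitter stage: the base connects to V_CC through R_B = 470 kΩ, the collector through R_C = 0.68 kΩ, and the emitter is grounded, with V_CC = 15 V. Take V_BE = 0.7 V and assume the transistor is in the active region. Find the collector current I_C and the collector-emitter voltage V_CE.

Base loop: V_CC = I_B·R_B + V_BE, so I_B = (15 − 0.7)/470 kΩ = 0.0304 mA.
In the active region I_C = β·I_B = 120 × 0.0304 = 3.65 mA.
Collector loop: V_CE = V_CC − I_C·R_C = 15 − 3.65×0.68 = 12.5 V.
Since V_CE = 12.5 V > V_CE(sat) ≈ 0.2 V, the transistor is in the active region as assumed.

I_C ≈ 3.7 mA, V_CE ≈ 13 V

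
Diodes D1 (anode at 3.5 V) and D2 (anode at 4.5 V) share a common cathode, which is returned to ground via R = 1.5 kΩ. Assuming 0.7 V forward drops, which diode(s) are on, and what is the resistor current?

Only D2 conducts; I_R ≈ 2.5 mA

Assume both conduct. Then node N would need to be at both 3.5−0.7 = 2.8 V and 4.5−0.7 = 3.8 V, which is impossible.
Assume only D2 conducts: V_N = 4.5 − 0.7 = 3.8 V, so I_R = 3.8/1.5 = 2.53 mA.
Check D1: its anode-to-cathode voltage is 3.5 − 3.8 = -0.3 V < 0.7 V, so it is off. The assumption is consistent.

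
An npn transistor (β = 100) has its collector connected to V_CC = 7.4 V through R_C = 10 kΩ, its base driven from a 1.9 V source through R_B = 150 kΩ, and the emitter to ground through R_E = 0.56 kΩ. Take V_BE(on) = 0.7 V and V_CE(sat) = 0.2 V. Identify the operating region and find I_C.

Assume active. Base-emitter loop: I_B = (V_BB − V_BE)/(R_B + (β+1)R_E) = (1.9 − 0.7)/(150 + 101×0.56) = 0.00581 mA.
I_C = β·I_B = 100×0.00581 = 0.581 mA.
V_CE = V_CC − I_C·R_C − I_E·R_E = 7.4 − 0.581×10 − 0.587×0.56 = 1.26 V > V_CE(sat), so the active-region assumption holds.

active; I_C ≈ 0.58 mA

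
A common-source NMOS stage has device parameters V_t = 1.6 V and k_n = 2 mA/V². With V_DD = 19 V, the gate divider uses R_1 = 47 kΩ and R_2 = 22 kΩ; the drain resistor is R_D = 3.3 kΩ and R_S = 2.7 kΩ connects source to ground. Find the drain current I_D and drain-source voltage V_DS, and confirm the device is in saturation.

I_D ≈ 1.2 mA, V_DS ≈ 12 V

V_G = V_DD·R_2/(R_1+R_2) = 19×22/69 = 6.06 V.
Assume saturation: I_D = (k_n/2)(V_GS − V_t)² with V_GS = V_G − I_D·R_S = 6.06 − 2.7·I_D.
Substituting gives 7.29·I_D² − 25.1·I_D + 19.9 = 0, with roots I_D = 1.24 or 2.2 mA.
The root I_D = 2.2 mA gives V_GS = 0.117 V ≤ V_t, so take I_D = 1.24 mA.
Then V_GS = 2.71 V and V_DS = V_DD − I_D(R_D+R_S) = 19 − 1.24×6 = 11.6 V.
Saturation requires V_DS ≥ V_GS − V_t = 1.11 V; 11.6 ≥ 1.11 ✓.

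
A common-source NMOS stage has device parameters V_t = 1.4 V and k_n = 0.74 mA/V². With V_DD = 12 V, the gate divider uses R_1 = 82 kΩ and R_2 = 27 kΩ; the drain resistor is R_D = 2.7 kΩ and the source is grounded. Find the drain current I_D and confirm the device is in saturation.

I_D ≈ 0.91 mA

V_G = V_DD·R_2/(R_1+R_2) = 12×27/109 = 2.97 V. With the source grounded, V_GS = V_G = 2.97 V.
Assume saturation: I_D = (k_n/2)(V_GS − V_t)² = (0.74/2)×(2.97 − 1.4)² = 0.37×1.57² = 0.915 mA.
V_DS = V_DD − I_D·R_D = 12 − 0.915×2.7 = 9.53 V.
Saturation requires V_DS ≥ V_GS − V_t = 1.57 V; 9.53 ≥ 1.57 ✓.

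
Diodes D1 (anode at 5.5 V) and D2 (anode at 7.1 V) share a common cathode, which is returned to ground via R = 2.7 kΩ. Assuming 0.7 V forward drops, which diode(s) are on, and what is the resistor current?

Only D2 conducts; I_R ≈ 2.4 mA

Assume both conduct. Then node N would need to be at both 5.5−0.7 = 4.8 V and 7.1−0.7 = 6.4 V, which is impossible.
Assume only D2 conducts: V_N = 7.1 − 0.7 = 6.4 V, so I_R = 6.4/2.7 = 2.37 mA.
Check D1: its anode-to-cathode voltage is 5.5 − 6.4 = -0.9 V < 0.7 V, so it is off. The assumption is consistent.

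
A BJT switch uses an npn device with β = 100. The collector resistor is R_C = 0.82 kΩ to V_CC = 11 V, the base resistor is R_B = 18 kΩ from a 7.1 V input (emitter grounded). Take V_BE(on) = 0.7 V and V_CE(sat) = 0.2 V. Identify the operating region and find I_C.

Assume active: I_B = (7.1 − 0.7)/18 = 0.356 mA, giving I_C = β·I_B = 35.6 mA.
But then V_CE = 11 − 35.6×0.82 = -18.2 V < V_CE(sat) = 0.2 V — impossible in the active region.
So the transistor is saturated. With V_CE = 0.2 V, I_C = (V_CC − 0.2)/R_C = 10.8/0.82 = 13.2 mA.
Check: β·I_B = 35.6 mA > I_C = 13.2 mA, confirming saturation.

saturation; I_C ≈ 13 mA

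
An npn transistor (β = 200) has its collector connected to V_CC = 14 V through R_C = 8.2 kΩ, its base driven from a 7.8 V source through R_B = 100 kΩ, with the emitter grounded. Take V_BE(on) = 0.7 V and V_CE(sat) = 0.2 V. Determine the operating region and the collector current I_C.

saturation; I_C ≈ 1.7 mA

Assume active: I_B = (7.8 − 0.7)/100 = 0.071 mA, giving I_C = β·I_B = 14.2 mA.
But then V_CE = 14 − 14.2×8.2 = -102 V < V_CE(sat) = 0.2 V — impossible in the active region.
So the transistor is saturated. With V_CE = 0.2 V, I_C = (V_CC − 0.2)/R_C = 13.8/8.2 = 1.68 mA.
Check: β·I_B = 14.2 mA > I_C = 1.68 mA, confirming saturation.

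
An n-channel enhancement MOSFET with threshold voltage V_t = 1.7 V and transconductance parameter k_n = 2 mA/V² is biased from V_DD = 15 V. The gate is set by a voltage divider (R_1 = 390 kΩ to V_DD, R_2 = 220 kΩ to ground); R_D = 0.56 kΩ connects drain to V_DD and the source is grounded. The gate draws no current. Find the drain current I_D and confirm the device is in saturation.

V_G = V_DD·R_2/(R_1+R_2) = 15×220/610 = 5.41 V. With the source grounded, V_GS = V_G = 5.41 V.
Assume saturation: I_D = (k_n/2)(V_GS − V_t)² = (2/2)×(5.41 − 1.7)² = 1×3.71² = 13.8 mA.
V_DS = V_DD − I_D·R_D = 15 − 13.8×0.56 = 7.29 V.
Saturation requires V_DS ≥ V_GS − V_t = 3.71 V; 7.29 ≥ 3.71 ✓.

I_D ≈ 14 mA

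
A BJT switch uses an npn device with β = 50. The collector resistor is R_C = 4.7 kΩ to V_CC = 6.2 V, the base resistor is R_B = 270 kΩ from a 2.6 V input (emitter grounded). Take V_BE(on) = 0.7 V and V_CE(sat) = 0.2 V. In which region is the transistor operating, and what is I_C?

active; I_C ≈ 0.35 mA

Assume active. Base-emitter loop: I_B = (V_BB − V_BE)/R_B = (2.6 − 0.7)/270 = 0.00704 mA.
I_C = β·I_B = 50×0.00704 = 0.352 mA.
V_CE = V_CC − I_C·R_C = 6.2 − 0.352×4.7 = 4.55 V > V_CE(sat), so the active-region assumption holds.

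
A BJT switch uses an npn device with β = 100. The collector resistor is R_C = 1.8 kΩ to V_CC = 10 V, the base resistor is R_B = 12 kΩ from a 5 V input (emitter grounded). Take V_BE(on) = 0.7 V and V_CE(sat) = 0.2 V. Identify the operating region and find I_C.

Assume active: I_B = (5 − 0.7)/12 = 0.358 mA, giving I_C = β·I_B = 35.8 mA.
But then V_CE = 10 − 35.8×1.8 = -54.5 V < V_CE(sat) = 0.2 V — impossible in the active region.
So the transistor is saturated. With V_CE = 0.2 V, I_C = (V_CC − 0.2)/R_C = 9.8/1.8 = 5.44 mA.
Check: β·I_B = 35.8 mA > I_C = 5.44 mA, confirming saturation.

saturation; I_C ≈ 5.4 mA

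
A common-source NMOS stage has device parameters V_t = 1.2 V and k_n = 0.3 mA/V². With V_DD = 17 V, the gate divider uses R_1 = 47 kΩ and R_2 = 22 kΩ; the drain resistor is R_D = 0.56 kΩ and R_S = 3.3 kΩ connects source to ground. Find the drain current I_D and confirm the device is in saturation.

I_D ≈ 0.65 mA

V_G = V_DD·R_2/(R_1+R_2) = 17×22/69 = 5.42 V.
Assume saturation: I_D = (k_n/2)(V_GS − V_t)² with V_GS = V_G − I_D·R_S = 5.42 − 3.3·I_D.
Substituting gives 1.63·I_D² − 5.18·I_D + 2.67 = 0, with roots I_D = 0.649 or 2.52 mA.
The root I_D = 2.52 mA gives V_GS = -2.9 V ≤ V_t, so take I_D = 0.649 mA.
Then V_GS = 3.28 V and V_DS = V_DD − I_D(R_D+R_S) = 17 − 0.649×3.86 = 14.5 V.
Saturation requires V_DS ≥ V_GS − V_t = 2.08 V; 14.5 ≥ 2.08 ✓.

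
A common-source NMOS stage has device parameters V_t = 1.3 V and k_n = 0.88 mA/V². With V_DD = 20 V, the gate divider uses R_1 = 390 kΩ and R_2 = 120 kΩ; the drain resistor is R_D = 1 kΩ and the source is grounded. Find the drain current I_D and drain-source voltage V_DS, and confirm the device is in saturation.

V_G = V_DD·R_2/(R_1+R_2) = 20×120/510 = 4.71 V. With the source grounded, V_GS = V_G = 4.71 V.
Assume saturation: I_D = (k_n/2)(V_GS − V_t)² = (0.88/2)×(4.71 − 1.3)² = 0.44×3.41² = 5.1 mA.
V_DS = V_DD − I_D·R_D = 20 − 5.1×1 = 14.9 V.
Saturation requires V_DS ≥ V_GS − V_t = 3.41 V; 14.9 ≥ 3.41 ✓.

I_D ≈ 5.1 mA, V_DS ≈ 15 V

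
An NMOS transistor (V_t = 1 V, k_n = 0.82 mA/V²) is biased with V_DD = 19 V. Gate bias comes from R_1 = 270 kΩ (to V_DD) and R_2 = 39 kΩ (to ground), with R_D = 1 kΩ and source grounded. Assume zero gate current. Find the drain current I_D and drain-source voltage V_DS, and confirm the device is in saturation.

I_D ≈ 0.8 mA, V_DS ≈ 18 V

V_G = V_DD·R_2/(R_1+R_2) = 19×39/309 = 2.4 V. With the source grounded, V_GS = V_G = 2.4 V.
Assume saturation: I_D = (k_n/2)(V_GS − V_t)² = (0.82/2)×(2.4 − 1)² = 0.41×1.4² = 0.801 mA.
V_DS = V_DD − I_D·R_D = 19 − 0.801×1 = 18.2 V.
Saturation requires V_DS ≥ V_GS − V_t = 1.4 V; 18.2 ≥ 1.4 ✓.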